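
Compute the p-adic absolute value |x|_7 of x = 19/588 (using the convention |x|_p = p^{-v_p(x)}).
|19/588|_7 = 49

Step 1 — compute v_7(x) by factoring powers of 7 out of the numerator and denominator: v_7(19/588) = -2. Step 2 — apply |x|_p = p^{-v_p(x)} = 7^{2} = 49.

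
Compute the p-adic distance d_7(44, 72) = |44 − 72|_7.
d_7(44, 72) = 1/7

Step 1 — x − y = 44 − 72 = -28. Step 2 — v_7(-28) = 1 (factor: -28 = −(7^1 · 4); the sign does not affect v_p). Step 3 — |x − y|_7 = 7^{-1} = 1/7.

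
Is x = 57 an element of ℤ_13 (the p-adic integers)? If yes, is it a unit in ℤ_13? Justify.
x ∈ ℤ_13^× (unit); v_13(x) = 0

ℤ_13 = {x ∈ ℚ_13 : v_13(x) ≥ 0} and ℤ_13^× = {x ∈ ℤ_13 : v_13(x) = 0}. Here v_13(57) = v_13(num) − v_13(den) = 0; compare against these criteria.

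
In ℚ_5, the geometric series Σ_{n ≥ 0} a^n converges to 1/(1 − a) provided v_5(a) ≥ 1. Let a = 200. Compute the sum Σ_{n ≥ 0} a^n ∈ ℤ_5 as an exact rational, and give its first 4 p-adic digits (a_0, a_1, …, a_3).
Σ a^n = 1/(1 − a) = -1/199;  first 4 digits = (1, 0, 3, 1)

v_5(a) = 2 ≥ 1, so the series converges in ℤ_5 to 1/(1 − a) = 1/(1 − 200) = -1/199. Expand this rational in ℤ_5: compute digits iteratively via d_i = x_i mod 5, x_{i+1} = (x_i − d_i)/5. The first 4 digits are (1, 0, 3, 1).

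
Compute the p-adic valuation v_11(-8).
v_11(-8) = 0

v_11(n) is the largest exponent k such that 11^k divides n. Factor out: -8 = -11^0 · 8. (Sign doesn't affect v_p.) So v_11(-8) = 0.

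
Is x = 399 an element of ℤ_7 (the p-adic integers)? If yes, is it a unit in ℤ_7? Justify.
x ∈ ℤ_7 but not a unit; v_7(x) = 1 > 0

ℤ_7 = {x ∈ ℚ_7 : v_7(x) ≥ 0} and ℤ_7^× = {x ∈ ℤ_7 : v_7(x) = 0}. Here v_7(399) = v_7(num) − v_7(den) = 1; compare against these criteria.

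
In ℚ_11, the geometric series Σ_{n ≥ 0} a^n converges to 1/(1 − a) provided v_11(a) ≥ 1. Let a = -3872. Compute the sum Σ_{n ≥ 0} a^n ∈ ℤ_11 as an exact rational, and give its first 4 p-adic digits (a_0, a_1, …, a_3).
Σ a^n = 1/(1 − a) = 1/3873;  first 4 digits = (1, 0, 1, 8)

v_11(a) = 2 ≥ 1, so the series converges in ℤ_11 to 1/(1 − a) = 1/(1 − (-3872)) = 1/3873. Expand this rational in ℤ_11: compute digits iteratively via d_i = x_i mod 11, x_{i+1} = (x_i − d_i)/11. The first 4 digits are (1, 0, 1, 8).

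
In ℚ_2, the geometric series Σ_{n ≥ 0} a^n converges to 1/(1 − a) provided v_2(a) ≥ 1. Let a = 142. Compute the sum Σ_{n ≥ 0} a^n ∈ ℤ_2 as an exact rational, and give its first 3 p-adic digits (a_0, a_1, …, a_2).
Σ a^n = 1/(1 − a) = -1/141;  first 3 digits = (1, 1, 0)

v_2(a) = 1 ≥ 1, so the series converges in ℤ_2 to 1/(1 − a) = 1/(1 − 142) = -1/141. Expand this rational in ℤ_2: compute digits iteratively via d_i = x_i mod 2, x_{i+1} = (x_i − d_i)/2. The first 3 digits are (1, 1, 0).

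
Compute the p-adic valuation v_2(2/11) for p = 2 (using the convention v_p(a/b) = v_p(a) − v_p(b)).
v_2(2/11) = 1

Factor powers of 2 from the numerator and denominator of the reduced fraction: 2 = 2^1 · 1 and 11 = 2^0 · 11. Apply v_p(a/b) = v_p(a) − v_p(b): v_2(2/11) = 1 − 0 = 1.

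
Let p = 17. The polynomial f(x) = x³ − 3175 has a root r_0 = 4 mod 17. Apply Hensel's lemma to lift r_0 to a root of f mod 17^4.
r_3 = 82199 (mod 83521)

Hensel: r_{i+1} = r_i − f(r_i)/f′(r_i) mod 17^{i+2}, where f′(x) = 3x². Iterate:
  r_0 = 4 (mod 17)
  r_1 = 123 (mod 289)
  r_2 = 3591 (mod 4913)
  r_3 = 82199 (mod 83521)
Final: r = 82199 with f(r) ≡ 0 mod 17^4.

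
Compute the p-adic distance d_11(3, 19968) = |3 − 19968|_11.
d_11(3, 19968) = 1/1331

Step 1 — x − y = 3 − 19968 = -19965. Step 2 — v_11(-19965) = 3 (factor: -19965 = −(11^3 · 15); the sign does not affect v_p). Step 3 — |x − y|_11 = 11^{-3} = 1/1331.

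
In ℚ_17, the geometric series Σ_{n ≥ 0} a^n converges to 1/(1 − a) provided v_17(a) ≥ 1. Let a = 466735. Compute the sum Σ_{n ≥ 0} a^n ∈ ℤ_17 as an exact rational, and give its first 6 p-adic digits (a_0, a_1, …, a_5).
Σ a^n = 1/(1 − a) = -1/466734;  first 6 digits = (1, 0, 0, 10, 5, 0)

v_17(a) = 3 ≥ 1, so the series converges in ℤ_17 to 1/(1 − a) = 1/(1 − 466735) = -1/466734. Expand this rational in ℤ_17: compute digits iteratively via d_i = x_i mod 17, x_{i+1} = (x_i − d_i)/17. The first 6 digits are (1, 0, 0, 10, 5, 0).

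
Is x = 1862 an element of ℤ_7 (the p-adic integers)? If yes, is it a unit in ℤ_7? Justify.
x ∈ ℤ_7 but not a unit; v_7(x) = 2 > 0

ℤ_7 = {x ∈ ℚ_7 : v_7(x) ≥ 0} and ℤ_7^× = {x ∈ ℤ_7 : v_7(x) = 0}. Here v_7(1862) = v_7(num) − v_7(den) = 2; compare against these criteria.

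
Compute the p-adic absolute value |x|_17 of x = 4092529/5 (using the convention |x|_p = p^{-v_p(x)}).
|4092529/5|_17 = 1/83521

Step 1 — compute v_17(x) by factoring powers of 17 out of the numerator and denominator: v_17(4092529/5) = 4. Step 2 — apply |x|_p = p^{-v_p(x)} = 17^{-4} = 1/83521.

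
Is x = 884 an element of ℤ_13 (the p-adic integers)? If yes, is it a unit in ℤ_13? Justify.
x ∈ ℤ_13 but not a unit; v_13(x) = 1 > 0

ℤ_13 = {x ∈ ℚ_13 : v_13(x) ≥ 0} and ℤ_13^× = {x ∈ ℤ_13 : v_13(x) = 0}. Here v_13(884) = v_13(num) − v_13(den) = 1; compare against these criteria.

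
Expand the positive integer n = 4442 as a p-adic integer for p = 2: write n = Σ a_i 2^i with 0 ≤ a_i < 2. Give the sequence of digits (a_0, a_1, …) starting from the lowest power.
(a_0, a_1, …) = (0, 1, 0, 1, 1, 0, 1, 0, 1, 0, 0, 0, 1)

Repeated division by 2 gives the digits low-to-high: 4442 = 1·2^1 + 1·2^3 + 1·2^4 + 1·2^6 + 1·2^8 + 1·2^12. Digit sequence: (0, 1, 0, 1, 1, 0, 1, 0, 1, 0, 0, 0, 1).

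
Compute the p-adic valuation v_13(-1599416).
v_13(-1599416) = 4

v_13(n) is the largest exponent k such that 13^k divides n. Factor out: -1599416 = -13^4 · 56. (Sign doesn't affect v_p.) So v_13(-1599416) = 4.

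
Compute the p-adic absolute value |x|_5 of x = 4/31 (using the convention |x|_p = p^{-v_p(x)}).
|4/31|_5 = 1

Step 1 — compute v_5(x) by factoring powers of 5 out of the numerator and denominator: v_5(4/31) = 0. Step 2 — apply |x|_p = p^{-v_p(x)} = 5^{0} = 1.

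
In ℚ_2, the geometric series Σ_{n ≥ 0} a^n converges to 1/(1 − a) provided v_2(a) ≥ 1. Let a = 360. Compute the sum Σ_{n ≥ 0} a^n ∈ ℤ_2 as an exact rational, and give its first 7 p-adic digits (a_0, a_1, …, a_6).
Σ a^n = 1/(1 − a) = -1/359;  first 7 digits = (1, 0, 0, 1, 0, 1, 0)

v_2(a) = 3 ≥ 1, so the series converges in ℤ_2 to 1/(1 − a) = 1/(1 − 360) = -1/359. Expand this rational in ℤ_2: compute digits iteratively via d_i = x_i mod 2, x_{i+1} = (x_i − d_i)/2. The first 7 digits are (1, 0, 0, 1, 0, 1, 0).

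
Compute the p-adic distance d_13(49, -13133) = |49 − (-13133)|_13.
d_13(49, -13133) = 1/2197

Step 1 — x − y = 49 − (-13133) = 13182. Step 2 — v_13(13182) = 3 (factor: 13182 = (13^3 · 6); the sign does not affect v_p). Step 3 — |x − y|_13 = 13^{-3} = 1/2197.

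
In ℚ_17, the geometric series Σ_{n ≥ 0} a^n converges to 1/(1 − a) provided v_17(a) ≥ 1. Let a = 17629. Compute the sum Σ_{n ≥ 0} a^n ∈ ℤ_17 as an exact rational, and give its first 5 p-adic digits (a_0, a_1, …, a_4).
Σ a^n = 1/(1 − a) = -1/17628;  first 5 digits = (1, 0, 10, 3, 15)

v_17(a) = 2 ≥ 1, so the series converges in ℤ_17 to 1/(1 − a) = 1/(1 − 17629) = -1/17628. Expand this rational in ℤ_17: compute digits iteratively via d_i = x_i mod 17, x_{i+1} = (x_i − d_i)/17. The first 5 digits are (1, 0, 10, 3, 15).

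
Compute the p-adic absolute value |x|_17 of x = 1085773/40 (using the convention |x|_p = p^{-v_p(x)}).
|1085773/40|_17 = 1/83521

Step 1 — compute v_17(x) by factoring powers of 17 out of the numerator and denominator: v_17(1085773/40) = 4. Step 2 — apply |x|_p = p^{-v_p(x)} = 17^{-4} = 1/83521.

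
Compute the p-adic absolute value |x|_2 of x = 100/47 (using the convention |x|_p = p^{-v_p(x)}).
|100/47|_2 = 1/4

Step 1 — compute v_2(x) by factoring powers of 2 out of the numerator and denominator: v_2(100/47) = 2. Step 2 — apply |x|_p = p^{-v_p(x)} = 2^{-2} = 1/4.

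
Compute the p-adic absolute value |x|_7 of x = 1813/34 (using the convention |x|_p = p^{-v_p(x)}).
|1813/34|_7 = 1/49

Step 1 — compute v_7(x) by factoring powers of 7 out of the numerator and denominator: v_7(1813/34) = 2. Step 2 — apply |x|_p = p^{-v_p(x)} = 7^{-2} = 1/49.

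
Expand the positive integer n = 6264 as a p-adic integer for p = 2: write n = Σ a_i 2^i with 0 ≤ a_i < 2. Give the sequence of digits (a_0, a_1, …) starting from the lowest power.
(a_0, a_1, …) = (0, 0, 0, 1, 1, 1, 1, 0, 0, 0, 0, 1, 1)

Repeated division by 2 gives the digits low-to-high: 6264 = 1·2^3 + 1·2^4 + 1·2^5 + 1·2^6 + 1·2^11 + 1·2^12. Digit sequence: (0, 0, 0, 1, 1, 1, 1, 0, 0, 0, 0, 1, 1).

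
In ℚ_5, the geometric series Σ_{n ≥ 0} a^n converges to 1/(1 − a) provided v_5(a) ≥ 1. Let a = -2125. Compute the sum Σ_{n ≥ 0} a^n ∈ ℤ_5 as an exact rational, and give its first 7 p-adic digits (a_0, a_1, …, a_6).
Σ a^n = 1/(1 − a) = 1/2126;  first 7 digits = (1, 0, 0, 3, 1, 4, 3)

v_5(a) = 3 ≥ 1, so the series converges in ℤ_5 to 1/(1 − a) = 1/(1 − (-2125)) = 1/2126. Expand this rational in ℤ_5: compute digits iteratively via d_i = x_i mod 5, x_{i+1} = (x_i − d_i)/5. The first 7 digits are (1, 0, 0, 3, 1, 4, 3).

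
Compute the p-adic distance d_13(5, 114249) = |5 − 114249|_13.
d_13(5, 114249) = 1/28561

Step 1 — x − y = 5 − 114249 = -114244. Step 2 — v_13(-114244) = 4 (factor: -114244 = −(13^4 · 4); the sign does not affect v_p). Step 3 — |x − y|_13 = 13^{-4} = 1/28561.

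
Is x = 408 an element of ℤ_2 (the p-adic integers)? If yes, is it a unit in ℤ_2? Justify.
x ∈ ℤ_2 but not a unit; v_2(x) = 3 > 0

ℤ_2 = {x ∈ ℚ_2 : v_2(x) ≥ 0} and ℤ_2^× = {x ∈ ℤ_2 : v_2(x) = 0}. Here v_2(408) = v_2(num) − v_2(den) = 3; compare against these criteria.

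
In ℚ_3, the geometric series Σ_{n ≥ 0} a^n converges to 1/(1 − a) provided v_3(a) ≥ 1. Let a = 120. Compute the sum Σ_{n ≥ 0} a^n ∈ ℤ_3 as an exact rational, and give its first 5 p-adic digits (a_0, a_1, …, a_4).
Σ a^n = 1/(1 − a) = -1/119;  first 5 digits = (1, 1, 2, 1, 0)

v_3(a) = 1 ≥ 1, so the series converges in ℤ_3 to 1/(1 − a) = 1/(1 − 120) = -1/119. Expand this rational in ℤ_3: compute digits iteratively via d_i = x_i mod 3, x_{i+1} = (x_i − d_i)/3. The first 5 digits are (1, 1, 2, 1, 0).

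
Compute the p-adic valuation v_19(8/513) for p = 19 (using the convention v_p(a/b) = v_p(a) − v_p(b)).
v_19(8/513) = -1

Factor powers of 19 from the numerator and denominator of the reduced fraction: 8 = 19^0 · 8 and 513 = 19^1 · 27. Apply v_p(a/b) = v_p(a) − v_p(b): v_19(8/513) = 0 − 1 = -1.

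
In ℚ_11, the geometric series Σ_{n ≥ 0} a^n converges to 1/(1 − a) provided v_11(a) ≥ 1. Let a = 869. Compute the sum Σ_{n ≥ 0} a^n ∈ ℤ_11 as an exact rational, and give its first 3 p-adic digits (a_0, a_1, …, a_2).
Σ a^n = 1/(1 − a) = -1/868;  first 3 digits = (1, 2, 0)

v_11(a) = 1 ≥ 1, so the series converges in ℤ_11 to 1/(1 − a) = 1/(1 − 869) = -1/868. Expand this rational in ℤ_11: compute digits iteratively via d_i = x_i mod 11, x_{i+1} = (x_i − d_i)/11. The first 3 digits are (1, 2, 0).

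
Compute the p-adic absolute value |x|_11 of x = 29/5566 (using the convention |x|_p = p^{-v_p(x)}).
|29/5566|_11 = 121

Step 1 — compute v_11(x) by factoring powers of 11 out of the numerator and denominator: v_11(29/5566) = -2. Step 2 — apply |x|_p = p^{-v_p(x)} = 11^{2} = 121.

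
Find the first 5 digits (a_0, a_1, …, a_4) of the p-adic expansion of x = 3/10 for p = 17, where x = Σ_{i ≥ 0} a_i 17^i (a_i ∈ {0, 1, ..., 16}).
(a_0, …, a_4) = (2, 5, 15, 11, 1)

v_17(3/10) = 0 (numerator and denominator both coprime to 17), so x ∈ ℤ_17^×. Compute digits iteratively via a_i = x_i mod 17, x_{i+1} = (x_i − a_i)/17, with x_0 = x:
  x_0 = 3/10;  a_0 = 2;  x_1 = (x_0 − 2)/17 = -1/10
  x_1 = -1/10;  a_1 = 5;  x_2 = (x_1 − 5)/17 = -3/10
  x_2 = -3/10;  a_2 = 15;  x_3 = (x_2 − 15)/17 = -9/10
  x_3 = -9/10;  a_3 = 11;  x_4 = (x_3 − 11)/17 = -7/10
  x_4 = -7/10;  a_4 = 1;  x_5 = (x_4 − 1)/17 = -1/10
Digits: (2, 5, 15, 11, 1).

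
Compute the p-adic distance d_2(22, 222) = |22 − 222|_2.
d_2(22, 222) = 1/8

Step 1 — x − y = 22 − 222 = -200. Step 2 — v_2(-200) = 3 (factor: -200 = −(2^3 · 25); the sign does not affect v_p). Step 3 — |x − y|_2 = 2^{-3} = 1/8.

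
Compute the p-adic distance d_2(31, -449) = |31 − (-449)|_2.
d_2(31, -449) = 1/32

Step 1 — x − y = 31 − (-449) = 480. Step 2 — v_2(480) = 5 (factor: 480 = (2^5 · 15); the sign does not affect v_p). Step 3 — |x − y|_2 = 2^{-5} = 1/32.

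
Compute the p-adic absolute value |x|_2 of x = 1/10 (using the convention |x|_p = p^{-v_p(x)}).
|1/10|_2 = 2

Step 1 — compute v_2(x) by factoring powers of 2 out of the numerator and denominator: v_2(1/10) = -1. Step 2 — apply |x|_p = p^{-v_p(x)} = 2^{1} = 2.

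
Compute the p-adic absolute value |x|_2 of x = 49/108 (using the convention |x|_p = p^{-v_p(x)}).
|49/108|_2 = 4

Step 1 — compute v_2(x) by factoring powers of 2 out of the numerator and denominator: v_2(49/108) = -2. Step 2 — apply |x|_p = p^{-v_p(x)} = 2^{2} = 4.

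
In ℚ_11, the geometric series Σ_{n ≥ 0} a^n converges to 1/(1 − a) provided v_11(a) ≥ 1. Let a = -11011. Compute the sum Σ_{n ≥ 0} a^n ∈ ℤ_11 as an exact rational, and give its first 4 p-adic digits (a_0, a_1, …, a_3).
Σ a^n = 1/(1 − a) = 1/11012;  first 4 digits = (1, 0, 8, 2)

v_11(a) = 2 ≥ 1, so the series converges in ℤ_11 to 1/(1 − a) = 1/(1 − (-11011)) = 1/11012. Expand this rational in ℤ_11: compute digits iteratively via d_i = x_i mod 11, x_{i+1} = (x_i − d_i)/11. The first 4 digits are (1, 0, 8, 2).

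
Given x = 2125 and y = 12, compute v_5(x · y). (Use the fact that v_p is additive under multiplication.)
v_5(25500) = 3

v_p(x) = 3 (factor: 2125 = 5^3 · 17); v_p(y) = 0 (factor: 12 = 5^0 · 12). Additivity: v_p(xy) = v_p(x) + v_p(y) = 3 + 0 = 3. (Direct check: xy = 25500 = 5^3 · (204).)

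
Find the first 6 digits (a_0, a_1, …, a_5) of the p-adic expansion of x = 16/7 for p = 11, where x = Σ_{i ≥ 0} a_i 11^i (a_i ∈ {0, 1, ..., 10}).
(a_0, …, a_5) = (7, 9, 7, 4, 9, 7)

v_11(16/7) = 0 (numerator and denominator both coprime to 11), so x ∈ ℤ_11^×. Compute digits iteratively via a_i = x_i mod 11, x_{i+1} = (x_i − a_i)/11, with x_0 = x:
  x_0 = 16/7;  a_0 = 7;  x_1 = (x_0 − 7)/11 = -3/7
  x_1 = -3/7;  a_1 = 9;  x_2 = (x_1 − 9)/11 = -6/7
  x_2 = -6/7;  a_2 = 7;  x_3 = (x_2 − 7)/11 = -5/7
  x_3 = -5/7;  a_3 = 4;  x_4 = (x_3 − 4)/11 = -3/7
  x_4 = -3/7;  a_4 = 9;  x_5 = (x_4 − 9)/11 = -6/7
  x_5 = -6/7;  a_5 = 7;  x_6 = (x_5 − 7)/11 = -5/7
Digits: (7, 9, 7, 4, 9, 7).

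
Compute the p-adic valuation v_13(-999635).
v_13(-999635) = 4

v_13(n) is the largest exponent k such that 13^k divides n. Factor out: -999635 = -13^4 · 35. (Sign doesn't affect v_p.) So v_13(-999635) = 4.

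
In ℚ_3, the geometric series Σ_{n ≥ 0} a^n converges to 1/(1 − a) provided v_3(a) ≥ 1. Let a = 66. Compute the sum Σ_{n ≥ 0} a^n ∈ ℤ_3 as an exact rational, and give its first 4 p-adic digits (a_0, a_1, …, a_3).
Σ a^n = 1/(1 − a) = -1/65;  first 4 digits = (1, 1, 2, 2)

v_3(a) = 1 ≥ 1, so the series converges in ℤ_3 to 1/(1 − a) = 1/(1 − 66) = -1/65. Expand this rational in ℤ_3: compute digits iteratively via d_i = x_i mod 3, x_{i+1} = (x_i − d_i)/3. The first 4 digits are (1, 1, 2, 2).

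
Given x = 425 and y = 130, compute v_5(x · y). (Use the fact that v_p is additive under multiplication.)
v_5(55250) = 3

v_p(x) = 2 (factor: 425 = 5^2 · 17); v_p(y) = 1 (factor: 130 = 5^1 · 26). Additivity: v_p(xy) = v_p(x) + v_p(y) = 2 + 1 = 3. (Direct check: xy = 55250 = 5^3 · (442).)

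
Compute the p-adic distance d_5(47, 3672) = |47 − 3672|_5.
d_5(47, 3672) = 1/125

Step 1 — x − y = 47 − 3672 = -3625. Step 2 — v_5(-3625) = 3 (factor: -3625 = −(5^3 · 29); the sign does not affect v_p). Step 3 — |x − y|_5 = 5^{-3} = 1/125.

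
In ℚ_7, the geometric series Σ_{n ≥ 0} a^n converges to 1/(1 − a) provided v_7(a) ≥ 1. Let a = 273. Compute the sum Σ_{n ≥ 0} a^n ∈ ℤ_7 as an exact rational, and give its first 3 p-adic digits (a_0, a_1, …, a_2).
Σ a^n = 1/(1 − a) = -1/272;  first 3 digits = (1, 4, 0)

v_7(a) = 1 ≥ 1, so the series converges in ℤ_7 to 1/(1 − a) = 1/(1 − 273) = -1/272. Expand this rational in ℤ_7: compute digits iteratively via d_i = x_i mod 7, x_{i+1} = (x_i − d_i)/7. The first 3 digits are (1, 4, 0).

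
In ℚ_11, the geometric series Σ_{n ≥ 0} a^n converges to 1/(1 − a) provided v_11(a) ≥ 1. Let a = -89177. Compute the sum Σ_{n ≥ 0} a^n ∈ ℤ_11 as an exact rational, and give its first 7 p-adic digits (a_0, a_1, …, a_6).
Σ a^n = 1/(1 − a) = 1/89178;  first 7 digits = (1, 0, 0, 10, 4, 10, 0)

v_11(a) = 3 ≥ 1, so the series converges in ℤ_11 to 1/(1 − a) = 1/(1 − (-89177)) = 1/89178. Expand this rational in ℤ_11: compute digits iteratively via d_i = x_i mod 11, x_{i+1} = (x_i − d_i)/11. The first 7 digits are (1, 0, 0, 10, 4, 10, 0).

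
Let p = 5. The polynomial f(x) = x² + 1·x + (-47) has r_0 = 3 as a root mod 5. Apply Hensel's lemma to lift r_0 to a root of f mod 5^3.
r_2 = 58 (mod 125)

Hensel: r_{i+1} = r_i − f(r_i)·(f′(r_i))^{-1} mod 5^{i+2}, f′(x) = 2x + 1. Iterate:
  r_0 = 3 (mod 5)
  r_1 = 8 (mod 25)
  r_2 = 58 (mod 125)
Final: r = 58 satisfies f(r) ≡ 0 mod 5^3.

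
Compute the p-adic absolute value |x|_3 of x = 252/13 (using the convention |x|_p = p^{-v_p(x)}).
|252/13|_3 = 1/9

Step 1 — compute v_3(x) by factoring powers of 3 out of the numerator and denominator: v_3(252/13) = 2. Step 2 — apply |x|_p = p^{-v_p(x)} = 3^{-2} = 1/9.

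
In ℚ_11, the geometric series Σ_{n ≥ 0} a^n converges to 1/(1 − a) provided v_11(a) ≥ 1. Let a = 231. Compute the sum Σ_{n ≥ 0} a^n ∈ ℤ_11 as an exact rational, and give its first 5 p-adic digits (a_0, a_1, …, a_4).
Σ a^n = 1/(1 − a) = -1/230;  first 5 digits = (1, 10, 2, 6, 10)

v_11(a) = 1 ≥ 1, so the series converges in ℤ_11 to 1/(1 − a) = 1/(1 − 231) = -1/230. Expand this rational in ℤ_11: compute digits iteratively via d_i = x_i mod 11, x_{i+1} = (x_i − d_i)/11. The first 5 digits are (1, 10, 2, 6, 10).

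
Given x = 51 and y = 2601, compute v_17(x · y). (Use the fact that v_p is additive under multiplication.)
v_17(132651) = 3

v_p(x) = 1 (factor: 51 = 17^1 · 3); v_p(y) = 2 (factor: 2601 = 17^2 · 9). Additivity: v_p(xy) = v_p(x) + v_p(y) = 1 + 2 = 3. (Direct check: xy = 132651 = 17^3 · (27).)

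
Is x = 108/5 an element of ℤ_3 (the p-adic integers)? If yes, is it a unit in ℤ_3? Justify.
x ∈ ℤ_3 but not a unit; v_3(x) = 3 > 0

ℤ_3 = {x ∈ ℚ_3 : v_3(x) ≥ 0} and ℤ_3^× = {x ∈ ℤ_3 : v_3(x) = 0}. Here v_3(108/5) = v_3(num) − v_3(den) = 3; compare against these criteria.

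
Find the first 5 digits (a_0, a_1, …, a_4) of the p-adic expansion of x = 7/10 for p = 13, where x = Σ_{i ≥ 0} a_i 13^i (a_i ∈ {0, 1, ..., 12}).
(a_0, …, a_4) = (2, 9, 11, 3, 1)

v_13(7/10) = 0 (numerator and denominator both coprime to 13), so x ∈ ℤ_13^×. Compute digits iteratively via a_i = x_i mod 13, x_{i+1} = (x_i − a_i)/13, with x_0 = x:
  x_0 = 7/10;  a_0 = 2;  x_1 = (x_0 − 2)/13 = -1/10
  x_1 = -1/10;  a_1 = 9;  x_2 = (x_1 − 9)/13 = -7/10
  x_2 = -7/10;  a_2 = 11;  x_3 = (x_2 − 11)/13 = -9/10
  x_3 = -9/10;  a_3 = 3;  x_4 = (x_3 − 3)/13 = -3/10
  x_4 = -3/10;  a_4 = 1;  x_5 = (x_4 − 1)/13 = -1/10
Digits: (2, 9, 11, 3, 1).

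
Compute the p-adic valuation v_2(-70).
v_2(-70) = 1

v_2(n) is the largest exponent k such that 2^k divides n. Factor out: -70 = -2^1 · 35. (Sign doesn't affect v_p.) So v_2(-70) = 1.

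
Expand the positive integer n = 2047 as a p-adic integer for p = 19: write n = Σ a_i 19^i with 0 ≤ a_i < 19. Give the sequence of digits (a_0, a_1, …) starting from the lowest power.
(a_0, a_1, …) = (14, 12, 5)

Repeated division by 19 gives the digits low-to-high: 2047 = 14 + 12·19^1 + 5·19^2. Digit sequence: (14, 12, 5).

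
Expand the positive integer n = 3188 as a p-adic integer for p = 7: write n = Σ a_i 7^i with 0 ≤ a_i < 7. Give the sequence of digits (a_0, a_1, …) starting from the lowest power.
(a_0, a_1, …) = (3, 0, 2, 2, 1)

Repeated division by 7 gives the digits low-to-high: 3188 = 3 + 2·7^2 + 2·7^3 + 1·7^4. Digit sequence: (3, 0, 2, 2, 1).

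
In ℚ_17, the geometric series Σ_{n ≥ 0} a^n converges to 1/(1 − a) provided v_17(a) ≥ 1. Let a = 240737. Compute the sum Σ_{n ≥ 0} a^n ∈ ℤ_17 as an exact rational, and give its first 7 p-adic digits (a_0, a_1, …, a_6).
Σ a^n = 1/(1 − a) = -1/240736;  first 7 digits = (1, 0, 0, 15, 2, 0, 4)

v_17(a) = 3 ≥ 1, so the series converges in ℤ_17 to 1/(1 − a) = 1/(1 − 240737) = -1/240736. Expand this rational in ℤ_17: compute digits iteratively via d_i = x_i mod 17, x_{i+1} = (x_i − d_i)/17. The first 7 digits are (1, 0, 0, 15, 2, 0, 4).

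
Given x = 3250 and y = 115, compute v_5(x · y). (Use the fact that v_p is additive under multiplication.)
v_5(373750) = 4

v_p(x) = 3 (factor: 3250 = 5^3 · 26); v_p(y) = 1 (factor: 115 = 5^1 · 23). Additivity: v_p(xy) = v_p(x) + v_p(y) = 3 + 1 = 4. (Direct check: xy = 373750 = 5^4 · (598).)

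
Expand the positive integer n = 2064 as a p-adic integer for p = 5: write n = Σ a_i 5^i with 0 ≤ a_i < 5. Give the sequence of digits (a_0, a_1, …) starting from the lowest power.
(a_0, a_1, …) = (4, 2, 2, 1, 3)

Repeated division by 5 gives the digits low-to-high: 2064 = 4 + 2·5^1 + 2·5^2 + 1·5^3 + 3·5^4. Digit sequence: (4, 2, 2, 1, 3).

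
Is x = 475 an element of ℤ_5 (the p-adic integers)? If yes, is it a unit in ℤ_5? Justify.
x ∈ ℤ_5 but not a unit; v_5(x) = 2 > 0

ℤ_5 = {x ∈ ℚ_5 : v_5(x) ≥ 0} and ℤ_5^× = {x ∈ ℤ_5 : v_5(x) = 0}. Here v_5(475) = v_5(num) − v_5(den) = 2; compare against these criteria.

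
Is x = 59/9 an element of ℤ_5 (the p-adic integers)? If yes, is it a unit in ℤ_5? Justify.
x ∈ ℤ_5^× (unit); v_5(x) = 0

ℤ_5 = {x ∈ ℚ_5 : v_5(x) ≥ 0} and ℤ_5^× = {x ∈ ℤ_5 : v_5(x) = 0}. Here v_5(59/9) = v_5(num) − v_5(den) = 0; compare against these criteria.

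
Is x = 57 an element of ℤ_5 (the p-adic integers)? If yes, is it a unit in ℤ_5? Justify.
x ∈ ℤ_5^× (unit); v_5(x) = 0

ℤ_5 = {x ∈ ℚ_5 : v_5(x) ≥ 0} and ℤ_5^× = {x ∈ ℤ_5 : v_5(x) = 0}. Here v_5(57) = v_5(num) − v_5(den) = 0; compare against these criteria.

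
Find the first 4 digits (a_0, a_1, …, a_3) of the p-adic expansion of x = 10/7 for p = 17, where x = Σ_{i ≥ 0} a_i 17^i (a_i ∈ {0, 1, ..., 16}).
(a_0, …, a_3) = (16, 4, 7, 2)

v_17(10/7) = 0 (numerator and denominator both coprime to 17), so x ∈ ℤ_17^×. Compute digits iteratively via a_i = x_i mod 17, x_{i+1} = (x_i − a_i)/17, with x_0 = x:
  x_0 = 10/7;  a_0 = 16;  x_1 = (x_0 − 16)/17 = -6/7
  x_1 = -6/7;  a_1 = 4;  x_2 = (x_1 − 4)/17 = -2/7
  x_2 = -2/7;  a_2 = 7;  x_3 = (x_2 − 7)/17 = -3/7
  x_3 = -3/7;  a_3 = 2;  x_4 = (x_3 − 2)/17 = -1/7
Digits: (16, 4, 7, 2).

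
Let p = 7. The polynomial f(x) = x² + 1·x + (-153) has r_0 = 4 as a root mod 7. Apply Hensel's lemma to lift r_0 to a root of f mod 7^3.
r_2 = 242 (mod 343)

Hensel: r_{i+1} = r_i − f(r_i)·(f′(r_i))^{-1} mod 7^{i+2}, f′(x) = 2x + 1. Iterate:
  r_0 = 4 (mod 7)
  r_1 = 46 (mod 49)
  r_2 = 242 (mod 343)
Final: r = 242 satisfies f(r) ≡ 0 mod 7^3.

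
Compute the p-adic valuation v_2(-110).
v_2(-110) = 1

v_2(n) is the largest exponent k such that 2^k divides n. Factor out: -110 = -2^1 · 55. (Sign doesn't affect v_p.) So v_2(-110) = 1.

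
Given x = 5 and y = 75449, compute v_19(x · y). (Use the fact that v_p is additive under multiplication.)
v_19(377245) = 3

v_p(x) = 0 (factor: 5 = 19^0 · 5); v_p(y) = 3 (factor: 75449 = 19^3 · 11). Additivity: v_p(xy) = v_p(x) + v_p(y) = 0 + 3 = 3. (Direct check: xy = 377245 = 19^3 · (55).)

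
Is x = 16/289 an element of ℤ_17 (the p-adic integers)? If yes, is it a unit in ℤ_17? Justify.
x ∉ ℤ_17 (v_17(x) = -2 < 0)

ℤ_17 = {x ∈ ℚ_17 : v_17(x) ≥ 0} and ℤ_17^× = {x ∈ ℤ_17 : v_17(x) = 0}. Here v_17(16/289) = v_17(num) − v_17(den) = -2; compare against these criteria.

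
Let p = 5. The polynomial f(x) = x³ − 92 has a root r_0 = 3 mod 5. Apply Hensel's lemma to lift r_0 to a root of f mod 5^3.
r_2 = 48 (mod 125)

Hensel: r_{i+1} = r_i − f(r_i)/f′(r_i) mod 5^{i+2}, where f′(x) = 3x². Iterate:
  r_0 = 3 (mod 5)
  r_1 = 23 (mod 25)
  r_2 = 48 (mod 125)
Final: r = 48 with f(r) ≡ 0 mod 5^3.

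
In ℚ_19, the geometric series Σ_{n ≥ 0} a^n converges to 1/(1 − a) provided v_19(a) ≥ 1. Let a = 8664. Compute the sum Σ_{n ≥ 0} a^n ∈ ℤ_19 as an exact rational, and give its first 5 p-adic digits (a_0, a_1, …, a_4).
Σ a^n = 1/(1 − a) = -1/8663;  first 5 digits = (1, 0, 5, 1, 6)

v_19(a) = 2 ≥ 1, so the series converges in ℤ_19 to 1/(1 − a) = 1/(1 − 8664) = -1/8663. Expand this rational in ℤ_19: compute digits iteratively via d_i = x_i mod 19, x_{i+1} = (x_i − d_i)/19. The first 5 digits are (1, 0, 5, 1, 6).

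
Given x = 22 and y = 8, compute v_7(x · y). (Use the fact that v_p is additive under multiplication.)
v_7(176) = 0

v_p(x) = 0 (factor: 22 = 7^0 · 22); v_p(y) = 0 (factor: 8 = 7^0 · 8). Additivity: v_p(xy) = v_p(x) + v_p(y) = 0 + 0 = 0. (Direct check: xy = 176 = 7^0 · (176).)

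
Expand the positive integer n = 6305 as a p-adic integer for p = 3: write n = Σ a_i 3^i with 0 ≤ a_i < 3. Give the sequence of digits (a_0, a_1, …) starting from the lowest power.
(a_0, a_1, …) = (2, 1, 1, 2, 2, 1, 2, 2)

Repeated division by 3 gives the digits low-to-high: 6305 = 2 + 1·3^1 + 1·3^2 + 2·3^3 + 2·3^4 + 1·3^5 + 2·3^6 + 2·3^7. Digit sequence: (2, 1, 1, 2, 2, 1, 2, 2).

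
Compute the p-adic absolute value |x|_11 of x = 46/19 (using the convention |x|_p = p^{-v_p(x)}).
|46/19|_11 = 1

Step 1 — compute v_11(x) by factoring powers of 11 out of the numerator and denominator: v_11(46/19) = 0. Step 2 — apply |x|_p = p^{-v_p(x)} = 11^{0} = 1.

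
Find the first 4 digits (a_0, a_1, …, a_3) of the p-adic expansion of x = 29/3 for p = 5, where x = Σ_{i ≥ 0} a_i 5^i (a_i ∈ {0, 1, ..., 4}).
(a_0, …, a_3) = (3, 3, 3, 1)

v_5(29/3) = 0 (numerator and denominator both coprime to 5), so x ∈ ℤ_5^×. Compute digits iteratively via a_i = x_i mod 5, x_{i+1} = (x_i − a_i)/5, with x_0 = x:
  x_0 = 29/3;  a_0 = 3;  x_1 = (x_0 − 3)/5 = 4/3
  x_1 = 4/3;  a_1 = 3;  x_2 = (x_1 − 3)/5 = -1/3
  x_2 = -1/3;  a_2 = 3;  x_3 = (x_2 − 3)/5 = -2/3
  x_3 = -2/3;  a_3 = 1;  x_4 = (x_3 − 1)/5 = -1/3
Digits: (3, 3, 3, 1).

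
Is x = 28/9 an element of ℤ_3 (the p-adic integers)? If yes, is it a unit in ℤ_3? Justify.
x ∉ ℤ_3 (v_3(x) = -2 < 0)

ℤ_3 = {x ∈ ℚ_3 : v_3(x) ≥ 0} and ℤ_3^× = {x ∈ ℤ_3 : v_3(x) = 0}. Here v_3(28/9) = v_3(num) − v_3(den) = -2; compare against these criteria.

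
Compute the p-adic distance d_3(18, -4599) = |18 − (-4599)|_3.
d_3(18, -4599) = 1/243

Step 1 — x − y = 18 − (-4599) = 4617. Step 2 — v_3(4617) = 5 (factor: 4617 = (3^5 · 19); the sign does not affect v_p). Step 3 — |x − y|_3 = 3^{-5} = 1/243.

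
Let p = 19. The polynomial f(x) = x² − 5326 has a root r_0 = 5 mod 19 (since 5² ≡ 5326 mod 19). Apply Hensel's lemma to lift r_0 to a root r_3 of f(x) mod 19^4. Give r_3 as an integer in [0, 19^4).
r_3 = 103023 (mod 130321)

Hensel's recurrence: r_{i+1} = r_i − f(r_i)·(f′(r_i))^{-1} mod 19^{i+2}, with f′(x) = 2x. Iterate:
  r_0 = 5 (mod 19)
  r_1 = 138 (mod 361)
  r_2 = 138 (mod 6859)
  r_3 = 103023 (mod 130321)
Final: r_3 = 103023, and one checks f(r_3) ≡ 0 mod 19^4.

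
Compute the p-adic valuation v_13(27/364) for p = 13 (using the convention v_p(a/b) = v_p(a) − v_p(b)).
v_13(27/364) = -1

Factor powers of 13 from the numerator and denominator of the reduced fraction: 27 = 13^0 · 27 and 364 = 13^1 · 28. Apply v_p(a/b) = v_p(a) − v_p(b): v_13(27/364) = 0 − 1 = -1.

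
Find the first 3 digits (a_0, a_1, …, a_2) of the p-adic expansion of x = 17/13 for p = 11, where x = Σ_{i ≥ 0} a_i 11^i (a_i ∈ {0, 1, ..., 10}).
(a_0, …, a_2) = (3, 10, 5)

v_11(17/13) = 0 (numerator and denominator both coprime to 11), so x ∈ ℤ_11^×. Compute digits iteratively via a_i = x_i mod 11, x_{i+1} = (x_i − a_i)/11, with x_0 = x:
  x_0 = 17/13;  a_0 = 3;  x_1 = (x_0 − 3)/11 = -2/13
  x_1 = -2/13;  a_1 = 10;  x_2 = (x_1 − 10)/11 = -12/13
  x_2 = -12/13;  a_2 = 5;  x_3 = (x_2 − 5)/11 = -7/13
Digits: (3, 10, 5).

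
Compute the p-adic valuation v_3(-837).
v_3(-837) = 3

v_3(n) is the largest exponent k such that 3^k divides n. Factor out: -837 = -3^3 · 31. (Sign doesn't affect v_p.) So v_3(-837) = 3.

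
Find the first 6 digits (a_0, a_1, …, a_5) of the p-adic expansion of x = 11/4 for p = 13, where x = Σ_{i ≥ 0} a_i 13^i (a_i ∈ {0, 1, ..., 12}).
(a_0, …, a_5) = (6, 3, 3, 3, 3, 3)

v_13(11/4) = 0 (numerator and denominator both coprime to 13), so x ∈ ℤ_13^×. Compute digits iteratively via a_i = x_i mod 13, x_{i+1} = (x_i − a_i)/13, with x_0 = x:
  x_0 = 11/4;  a_0 = 6;  x_1 = (x_0 − 6)/13 = -1/4
  x_1 = -1/4;  a_1 = 3;  x_2 = (x_1 − 3)/13 = -1/4
  x_2 = -1/4;  a_2 = 3;  x_3 = (x_2 − 3)/13 = -1/4
  x_3 = -1/4;  a_3 = 3;  x_4 = (x_3 − 3)/13 = -1/4
  x_4 = -1/4;  a_4 = 3;  x_5 = (x_4 − 3)/13 = -1/4
  x_5 = -1/4;  a_5 = 3;  x_6 = (x_5 − 3)/13 = -1/4
Digits: (6, 3, 3, 3, 3, 3).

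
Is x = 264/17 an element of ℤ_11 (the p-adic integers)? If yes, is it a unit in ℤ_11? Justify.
x ∈ ℤ_11 but not a unit; v_11(x) = 1 > 0

ℤ_11 = {x ∈ ℚ_11 : v_11(x) ≥ 0} and ℤ_11^× = {x ∈ ℤ_11 : v_11(x) = 0}. Here v_11(264/17) = v_11(num) − v_11(den) = 1; compare against these criteria.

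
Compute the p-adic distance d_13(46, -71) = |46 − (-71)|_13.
d_13(46, -71) = 1/13

Step 1 — x − y = 46 − (-71) = 117. Step 2 — v_13(117) = 1 (factor: 117 = (13^1 · 9); the sign does not affect v_p). Step 3 — |x − y|_13 = 13^{-1} = 1/13.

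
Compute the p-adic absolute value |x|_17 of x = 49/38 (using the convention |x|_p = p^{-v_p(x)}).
|49/38|_17 = 1

Step 1 — compute v_17(x) by factoring powers of 17 out of the numerator and denominator: v_17(49/38) = 0. Step 2 — apply |x|_p = p^{-v_p(x)} = 17^{0} = 1.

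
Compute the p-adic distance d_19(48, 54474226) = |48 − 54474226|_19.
d_19(48, 54474226) = 1/2476099

Step 1 — x − y = 48 − 54474226 = -54474178. Step 2 — v_19(-54474178) = 5 (factor: -54474178 = −(19^5 · 22); the sign does not affect v_p). Step 3 — |x − y|_19 = 19^{-5} = 1/2476099.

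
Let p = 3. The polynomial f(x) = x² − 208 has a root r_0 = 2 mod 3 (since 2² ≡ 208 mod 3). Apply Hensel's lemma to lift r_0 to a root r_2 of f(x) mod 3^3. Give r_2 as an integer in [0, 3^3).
r_2 = 17 (mod 27)

Hensel's recurrence: r_{i+1} = r_i − f(r_i)·(f′(r_i))^{-1} mod 3^{i+2}, with f′(x) = 2x. Iterate:
  r_0 = 2 (mod 3)
  r_1 = 8 (mod 9)
  r_2 = 17 (mod 27)
Final: r_2 = 17, and one checks f(r_2) ≡ 0 mod 3^3.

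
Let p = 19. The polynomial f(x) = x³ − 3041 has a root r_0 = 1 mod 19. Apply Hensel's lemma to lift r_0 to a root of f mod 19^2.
r_1 = 172 (mod 361)

Hensel: r_{i+1} = r_i − f(r_i)/f′(r_i) mod 19^{i+2}, where f′(x) = 3x². Iterate:
  r_0 = 1 (mod 19)
  r_1 = 172 (mod 361)
Final: r = 172 with f(r) ≡ 0 mod 19^2.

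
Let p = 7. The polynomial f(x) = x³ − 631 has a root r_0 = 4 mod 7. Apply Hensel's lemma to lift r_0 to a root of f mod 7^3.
r_2 = 270 (mod 343)

Hensel: r_{i+1} = r_i − f(r_i)/f′(r_i) mod 7^{i+2}, where f′(x) = 3x². Iterate:
  r_0 = 4 (mod 7)
  r_1 = 25 (mod 49)
  r_2 = 270 (mod 343)
Final: r = 270 with f(r) ≡ 0 mod 7^3.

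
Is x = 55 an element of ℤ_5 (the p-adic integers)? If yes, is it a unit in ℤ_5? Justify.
x ∈ ℤ_5 but not a unit; v_5(x) = 1 > 0

ℤ_5 = {x ∈ ℚ_5 : v_5(x) ≥ 0} and ℤ_5^× = {x ∈ ℤ_5 : v_5(x) = 0}. Here v_5(55) = v_5(num) − v_5(den) = 1; compare against these criteria.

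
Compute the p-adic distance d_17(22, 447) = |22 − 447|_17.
d_17(22, 447) = 1/17

Step 1 — x − y = 22 − 447 = -425. Step 2 — v_17(-425) = 1 (factor: -425 = −(17^1 · 25); the sign does not affect v_p). Step 3 — |x − y|_17 = 17^{-1} = 1/17.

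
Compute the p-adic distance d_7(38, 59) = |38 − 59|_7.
d_7(38, 59) = 1/7

Step 1 — x − y = 38 − 59 = -21. Step 2 — v_7(-21) = 1 (factor: -21 = −(7^1 · 3); the sign does not affect v_p). Step 3 — |x − y|_7 = 7^{-1} = 1/7.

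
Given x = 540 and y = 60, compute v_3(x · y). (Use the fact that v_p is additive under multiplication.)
v_3(32400) = 4

v_p(x) = 3 (factor: 540 = 3^3 · 20); v_p(y) = 1 (factor: 60 = 3^1 · 20). Additivity: v_p(xy) = v_p(x) + v_p(y) = 3 + 1 = 4. (Direct check: xy = 32400 = 3^4 · (400).)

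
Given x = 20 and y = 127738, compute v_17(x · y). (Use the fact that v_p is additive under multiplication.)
v_17(2554760) = 3

v_p(x) = 0 (factor: 20 = 17^0 · 20); v_p(y) = 3 (factor: 127738 = 17^3 · 26). Additivity: v_p(xy) = v_p(x) + v_p(y) = 0 + 3 = 3. (Direct check: xy = 2554760 = 17^3 · (520).)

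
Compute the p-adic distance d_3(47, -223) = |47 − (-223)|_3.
d_3(47, -223) = 1/27

Step 1 — x − y = 47 − (-223) = 270. Step 2 — v_3(270) = 3 (factor: 270 = (3^3 · 10); the sign does not affect v_p). Step 3 — |x − y|_3 = 3^{-3} = 1/27.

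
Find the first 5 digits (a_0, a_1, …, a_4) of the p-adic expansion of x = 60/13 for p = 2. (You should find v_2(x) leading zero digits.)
(a_0, …, a_4) = (0, 0, 1, 1, 0)

v_2(60/13) = 2, so a_0 = ... = a_1 = 0. Factor out: x = 2^2 · u with u = 15/13 a unit in ℤ_2. Expand u iteratively via a_{v+i} = u_i mod 2, u_{i+1} = (u_i − a_{v+i})/2:
  u_0 = 15/13;  a_2 = 1;  u_1 = (u_0 − 1)/2 = 1/13
  u_1 = 1/13;  a_3 = 1;  u_2 = (u_1 − 1)/2 = -6/13
  u_2 = -6/13;  a_4 = 0;  u_3 = (u_2 − 0)/2 = -3/13
Digits: (0, 0, 1, 1, 0).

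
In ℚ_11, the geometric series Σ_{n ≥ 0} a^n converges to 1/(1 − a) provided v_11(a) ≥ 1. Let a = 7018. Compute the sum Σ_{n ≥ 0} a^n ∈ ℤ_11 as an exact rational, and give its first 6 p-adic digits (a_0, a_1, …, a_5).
Σ a^n = 1/(1 − a) = -1/7017;  first 6 digits = (1, 0, 3, 5, 9, 8)

v_11(a) = 2 ≥ 1, so the series converges in ℤ_11 to 1/(1 − a) = 1/(1 − 7018) = -1/7017. Expand this rational in ℤ_11: compute digits iteratively via d_i = x_i mod 11, x_{i+1} = (x_i − d_i)/11. The first 6 digits are (1, 0, 3, 5, 9, 8).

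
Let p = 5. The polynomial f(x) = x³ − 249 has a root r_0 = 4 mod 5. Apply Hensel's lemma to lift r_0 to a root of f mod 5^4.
r_3 = 499 (mod 625)

Hensel: r_{i+1} = r_i − f(r_i)/f′(r_i) mod 5^{i+2}, where f′(x) = 3x². Iterate:
  r_0 = 4 (mod 5)
  r_1 = 24 (mod 25)
  r_2 = 124 (mod 125)
  r_3 = 499 (mod 625)
Final: r = 499 with f(r) ≡ 0 mod 5^4.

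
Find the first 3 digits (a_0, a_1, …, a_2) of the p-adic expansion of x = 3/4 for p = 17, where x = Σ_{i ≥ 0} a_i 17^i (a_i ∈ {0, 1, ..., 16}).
(a_0, …, a_2) = (5, 4, 4)

v_17(3/4) = 0 (numerator and denominator both coprime to 17), so x ∈ ℤ_17^×. Compute digits iteratively via a_i = x_i mod 17, x_{i+1} = (x_i − a_i)/17, with x_0 = x:
  x_0 = 3/4;  a_0 = 5;  x_1 = (x_0 − 5)/17 = -1/4
  x_1 = -1/4;  a_1 = 4;  x_2 = (x_1 − 4)/17 = -1/4
  x_2 = -1/4;  a_2 = 4;  x_3 = (x_2 − 4)/17 = -1/4
Digits: (5, 4, 4).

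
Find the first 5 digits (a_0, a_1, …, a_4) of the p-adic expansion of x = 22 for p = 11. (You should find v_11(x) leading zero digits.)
(a_0, …, a_4) = (0, 2, 0, 0, 0)

v_11(22) = 1, so a_0 = ... = a_0 = 0. Factor out: x = 11^1 · u with u = 2 a unit in ℤ_11. Expand u iteratively via a_{v+i} = u_i mod 11, u_{i+1} = (u_i − a_{v+i})/11:
  u_0 = 2;  a_1 = 2;  u_1 = (u_0 − 2)/11 = 0
  u_1 = 0;  a_2 = 0;  u_2 = (u_1 − 0)/11 = 0
  u_2 = 0;  a_3 = 0;  u_3 = (u_2 − 0)/11 = 0
  u_3 = 0;  a_4 = 0;  u_4 = (u_3 − 0)/11 = 0
Digits: (0, 2, 0, 0, 0).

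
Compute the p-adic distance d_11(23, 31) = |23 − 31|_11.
d_11(23, 31) = 1

Step 1 — x − y = 23 − 31 = -8. Step 2 — v_11(-8) = 0 (factor: -8 = −(11^0 · 8); the sign does not affect v_p). Step 3 — |x − y|_11 = 11^{0} = 1.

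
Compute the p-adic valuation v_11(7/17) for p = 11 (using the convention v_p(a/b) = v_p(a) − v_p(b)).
v_11(7/17) = 0

Factor powers of 11 from the numerator and denominator of the reduced fraction: 7 = 11^0 · 7 and 17 = 11^0 · 17. Apply v_p(a/b) = v_p(a) − v_p(b): v_11(7/17) = 0 − 0 = 0.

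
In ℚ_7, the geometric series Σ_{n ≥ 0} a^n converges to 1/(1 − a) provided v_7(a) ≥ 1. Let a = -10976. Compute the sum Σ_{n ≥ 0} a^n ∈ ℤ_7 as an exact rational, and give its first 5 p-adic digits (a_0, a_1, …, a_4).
Σ a^n = 1/(1 − a) = 1/10977;  first 5 digits = (1, 0, 0, 3, 2)

v_7(a) = 3 ≥ 1, so the series converges in ℤ_7 to 1/(1 − a) = 1/(1 − (-10976)) = 1/10977. Expand this rational in ℤ_7: compute digits iteratively via d_i = x_i mod 7, x_{i+1} = (x_i − d_i)/7. The first 5 digits are (1, 0, 0, 3, 2).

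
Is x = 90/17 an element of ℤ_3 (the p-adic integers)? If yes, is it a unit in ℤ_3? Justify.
x ∈ ℤ_3 but not a unit; v_3(x) = 2 > 0

ℤ_3 = {x ∈ ℚ_3 : v_3(x) ≥ 0} and ℤ_3^× = {x ∈ ℤ_3 : v_3(x) = 0}. Here v_3(90/17) = v_3(num) − v_3(den) = 2; compare against these criteria.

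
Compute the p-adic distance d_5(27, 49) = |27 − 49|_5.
d_5(27, 49) = 1

Step 1 — x − y = 27 − 49 = -22. Step 2 — v_5(-22) = 0 (factor: -22 = −(5^0 · 22); the sign does not affect v_p). Step 3 — |x − y|_5 = 5^{0} = 1.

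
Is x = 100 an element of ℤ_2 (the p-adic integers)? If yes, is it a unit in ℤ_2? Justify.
x ∈ ℤ_2 but not a unit; v_2(x) = 2 > 0

ℤ_2 = {x ∈ ℚ_2 : v_2(x) ≥ 0} and ℤ_2^× = {x ∈ ℤ_2 : v_2(x) = 0}. Here v_2(100) = v_2(num) − v_2(den) = 2; compare against these criteria.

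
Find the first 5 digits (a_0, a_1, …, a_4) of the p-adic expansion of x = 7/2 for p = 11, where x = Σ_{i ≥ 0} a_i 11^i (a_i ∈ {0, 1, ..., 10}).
(a_0, …, a_4) = (9, 5, 5, 5, 5)

v_11(7/2) = 0 (numerator and denominator both coprime to 11), so x ∈ ℤ_11^×. Compute digits iteratively via a_i = x_i mod 11, x_{i+1} = (x_i − a_i)/11, with x_0 = x:
  x_0 = 7/2;  a_0 = 9;  x_1 = (x_0 − 9)/11 = -1/2
  x_1 = -1/2;  a_1 = 5;  x_2 = (x_1 − 5)/11 = -1/2
  x_2 = -1/2;  a_2 = 5;  x_3 = (x_2 − 5)/11 = -1/2
  x_3 = -1/2;  a_3 = 5;  x_4 = (x_3 − 5)/11 = -1/2
  x_4 = -1/2;  a_4 = 5;  x_5 = (x_4 − 5)/11 = -1/2
Digits: (9, 5, 5, 5, 5).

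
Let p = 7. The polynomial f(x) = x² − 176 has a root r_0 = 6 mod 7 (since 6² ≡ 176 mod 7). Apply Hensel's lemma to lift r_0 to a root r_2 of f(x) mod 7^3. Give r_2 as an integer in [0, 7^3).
r_2 = 181 (mod 343)

Hensel's recurrence: r_{i+1} = r_i − f(r_i)·(f′(r_i))^{-1} mod 7^{i+2}, with f′(x) = 2x. Iterate:
  r_0 = 6 (mod 7)
  r_1 = 34 (mod 49)
  r_2 = 181 (mod 343)
Final: r_2 = 181, and one checks f(r_2) ≡ 0 mod 7^3.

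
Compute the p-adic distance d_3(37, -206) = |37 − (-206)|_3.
d_3(37, -206) = 1/243

Step 1 — x − y = 37 − (-206) = 243. Step 2 — v_3(243) = 5 (factor: 243 = (3^5 · 1); the sign does not affect v_p). Step 3 — |x − y|_3 = 3^{-5} = 1/243.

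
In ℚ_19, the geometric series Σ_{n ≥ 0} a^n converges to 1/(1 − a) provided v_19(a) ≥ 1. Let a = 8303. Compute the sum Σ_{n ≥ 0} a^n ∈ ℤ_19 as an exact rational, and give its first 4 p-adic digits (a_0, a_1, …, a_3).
Σ a^n = 1/(1 − a) = -1/8302;  first 4 digits = (1, 0, 4, 1)

v_19(a) = 2 ≥ 1, so the series converges in ℤ_19 to 1/(1 − a) = 1/(1 − 8303) = -1/8302. Expand this rational in ℤ_19: compute digits iteratively via d_i = x_i mod 19, x_{i+1} = (x_i − d_i)/19. The first 4 digits are (1, 0, 4, 1).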